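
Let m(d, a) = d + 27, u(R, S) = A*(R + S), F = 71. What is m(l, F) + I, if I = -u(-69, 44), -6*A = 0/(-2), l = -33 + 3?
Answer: -3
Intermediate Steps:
l = -30
A = 0 (A = -0/(-2) = -0*(-1)/2 = -1/6*0 = 0)
u(R, S) = 0 (u(R, S) = 0*(R + S) = 0)
m(d, a) = 27 + d
I = 0 (I = -1*0 = 0)
m(l, F) + I = (27 - 30) + 0 = -3 + 0 = -3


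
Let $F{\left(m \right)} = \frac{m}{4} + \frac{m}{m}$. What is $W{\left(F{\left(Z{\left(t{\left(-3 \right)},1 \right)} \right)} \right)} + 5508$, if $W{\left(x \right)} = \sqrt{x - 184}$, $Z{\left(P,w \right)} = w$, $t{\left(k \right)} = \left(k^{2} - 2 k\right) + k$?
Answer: $5508 + \frac{i \sqrt{731}}{2} \approx 5508.0 + 13.519 i$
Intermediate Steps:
$t{\left(k \right)} = k^{2} - k$
$F{\left(m \right)} = 1 + \frac{m}{4}$ ($F{\left(m \right)} = m \frac{1}{4} + 1 = \frac{m}{4} + 1 = 1 + \frac{m}{4}$)
$W{\left(x \right)} = \sqrt{-184 + x}$
$W{\left(F{\left(Z{\left(t{\left(-3 \right)},1 \right)} \right)} \right)} + 5508 = \sqrt{-184 + \left(1 + \frac{1}{4} \cdot 1\right)} + 5508 = \sqrt{-184 + \left(1 + \frac{1}{4}\right)} + 5508 = \sqrt{-184 + \frac{5}{4}} + 5508 = \sqrt{- \frac{731}{4}} + 5508 = \frac{i \sqrt{731}}{2} + 5508 = 5508 + \frac{i \sqrt{731}}{2}$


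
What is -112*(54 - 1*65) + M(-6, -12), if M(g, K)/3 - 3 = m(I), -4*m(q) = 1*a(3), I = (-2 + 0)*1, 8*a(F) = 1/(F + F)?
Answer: 79423/64 ≈ 1241.0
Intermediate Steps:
a(F) = 1/(16*F) (a(F) = 1/(8*(F + F)) = 1/(8*((2*F))) = (1/(2*F))/8 = 1/(16*F))
I = -2 (I = -2*1 = -2)
m(q) = -1/192 (m(q) = -(1/16)/3/4 = -(1/16)*(1/3)/4 = -1/(4*48) = -1/4*1/48 = -1/192)
M(g, K) = 575/64 (M(g, K) = 9 + 3*(-1/192) = 9 - 1/64 = 575/64)
-112*(54 - 1*65) + M(-6, -12) = -112*(54 - 1*65) + 575/64 = -112*(54 - 65) + 575/64 = -112*(-11) + 575/64 = 1232 + 575/64 = 79423/64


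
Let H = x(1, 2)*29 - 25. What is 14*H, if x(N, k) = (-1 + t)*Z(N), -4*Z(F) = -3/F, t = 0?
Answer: -1309/2 ≈ -654.50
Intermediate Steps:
Z(F) = 3/(4*F) (Z(F) = -(-3)/(4*F) = 3/(4*F))
x(N, k) = -3/(4*N) (x(N, k) = (-1 + 0)*(3/(4*N)) = -3/(4*N))
H = -187/4 (H = -¾/1*29 - 25 = -¾*1*29 - 25 = -¾*29 - 25 = -87/4 - 25 = -187/4 ≈ -46.750)
14*H = 14*(-187/4) = -1309/2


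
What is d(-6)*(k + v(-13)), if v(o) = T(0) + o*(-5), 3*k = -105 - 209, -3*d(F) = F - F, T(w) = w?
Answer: 0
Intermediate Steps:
d(F) = 0 (d(F) = -(F - F)/3 = -1/3*0 = 0)
k = -314/3 (k = (-105 - 209)/3 = (1/3)*(-314) = -314/3 ≈ -104.67)
v(o) = -5*o (v(o) = 0 + o*(-5) = 0 - 5*o = -5*o)
d(-6)*(k + v(-13)) = 0*(-314/3 - 5*(-13)) = 0*(-314/3 + 65) = 0*(-119/3) = 0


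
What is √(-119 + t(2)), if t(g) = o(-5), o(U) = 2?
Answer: 3*I*√13 ≈ 10.817*I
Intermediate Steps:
t(g) = 2
√(-119 + t(2)) = √(-119 + 2) = √(-117) = 3*I*√13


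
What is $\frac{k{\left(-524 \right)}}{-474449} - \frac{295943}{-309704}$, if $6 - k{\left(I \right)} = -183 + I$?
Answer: $\frac{140189041455}{146938753096} \approx 0.95406$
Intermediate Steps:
$k{\left(I \right)} = 189 - I$ ($k{\left(I \right)} = 6 - \left(-183 + I\right) = 189 - I$)
$\frac{k{\left(-524 \right)}}{-474449} - \frac{295943}{-309704} = \frac{189 - -524}{-474449} - \frac{295943}{-309704} = \left(189 + 524\right) \left(- \frac{1}{474449}\right) - - \frac{295943}{309704} = 713 \left(- \frac{1}{474449}\right) + \frac{295943}{309704} = - \frac{713}{474449} + \frac{295943}{309704} = \frac{140189041455}{146938753096}$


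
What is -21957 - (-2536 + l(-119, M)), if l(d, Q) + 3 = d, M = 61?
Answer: -19299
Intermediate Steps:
l(d, Q) = -3 + d
-21957 - (-2536 + l(-119, M)) = -21957 - (-2536 + (-3 - 119)) = -21957 - (-2536 - 122) = -21957 - 1*(-2658) = -21957 + 2658 = -19299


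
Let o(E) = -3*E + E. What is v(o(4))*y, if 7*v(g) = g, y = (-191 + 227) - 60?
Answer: 192/7 ≈ 27.429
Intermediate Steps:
o(E) = -2*E
y = -24 (y = 36 - 60 = -24)
v(g) = g/7
v(o(4))*y = ((-2*4)/7)*(-24) = ((⅐)*(-8))*(-24) = -8/7*(-24) = 192/7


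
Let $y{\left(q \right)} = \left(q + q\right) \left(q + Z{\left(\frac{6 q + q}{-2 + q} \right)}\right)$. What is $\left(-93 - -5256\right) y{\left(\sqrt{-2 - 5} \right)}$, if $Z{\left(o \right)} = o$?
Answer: $\frac{72282 \left(- \sqrt{7} + 5 i\right)}{\sqrt{7} + 2 i} \approx 19713.0 + 1.217 \cdot 10^{5} i$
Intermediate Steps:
$y{\left(q \right)} = 2 q \left(q + \frac{7 q}{-2 + q}\right)$ ($y{\left(q \right)} = \left(q + q\right) \left(q + \frac{6 q + q}{-2 + q}\right) = 2 q \left(q + \frac{7 q}{-2 + q}\right)$)
$\left(-93 - -5256\right) y{\left(\sqrt{-2 - 5} \right)} = \left(-93 - -5256\right) \frac{2 \left(\sqrt{-2 - 5}\right)^{2} \left(5 + \sqrt{-2 - 5}\right)}{-2 + \sqrt{-2 - 5}} = \left(-93 + 5256\right) \frac{2 \left(\sqrt{-7}\right)^{2} \left(5 + \sqrt{-7}\right)}{-2 + \sqrt{-7}} = 5163 \frac{2 \left(i \sqrt{7}\right)^{2} \left(5 + i \sqrt{7}\right)}{-2 + i \sqrt{7}} = 5163 \cdot 2 \left(-7\right) \frac{1}{-2 + i \sqrt{7}} \left(5 + i \sqrt{7}\right) = 5163 \left(- \frac{14 \left(5 + i \sqrt{7}\right)}{-2 + i \sqrt{7}}\right) = - \frac{72282 \left(5 + i \sqrt{7}\right)}{-2 + i \sqrt{7}}$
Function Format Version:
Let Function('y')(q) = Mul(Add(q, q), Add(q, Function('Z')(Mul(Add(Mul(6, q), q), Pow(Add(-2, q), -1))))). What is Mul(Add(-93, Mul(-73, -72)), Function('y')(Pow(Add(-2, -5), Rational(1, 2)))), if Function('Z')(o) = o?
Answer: Mul(72282, Pow(Add(Pow(7, Rational(1, 2)), Mul(2, I)), -1), Add(Mul(-1, Pow(7, Rational(1, 2))), Mul(5, I))) ≈ Add(19713., Mul(1.2170e+5, I))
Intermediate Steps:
Function('y')(q) = Mul(2, q, Add(q, Mul(7, q, Pow(Add(-2, q), -1)))) (Function('y')(q) = Mul(Add(q, q), Add(q, Mul(Add(Mul(6, q), q), Pow(Add(-2, q), -1)))) = Mul(Mul(2, q), Add(q, Mul(Mul(7, q), Pow(Add(-2, q), -1)))) = Mul(Mul(2, q), Add(q, Mul(7, q, Pow(Add(-2, q), -1)))) = Mul(2, q, Add(q, Mul(7, q, Pow(Add(-2, q), -1)))))
Mul(Add(-93, Mul(-73, -72)), Function('y')(Pow(Add(-2, -5), Rational(1, 2)))) = Mul(Add(-93, Mul(-73, -72)), Mul(2, Pow(Pow(Add(-2, -5), Rational(1, 2)), 2), Pow(Add(-2, Pow(Add(-2, -5), Rational(1, 2))), -1), Add(5, Pow(Add(-2, -5), Rational(1, 2))))) = Mul(Add(-93, 5256), Mul(2, Pow(Pow(-7, Rational(1, 2)), 2), Pow(Add(-2, Pow(-7, Rational(1, 2))), -1), Add(5, Pow(-7, Rational(1, 2))))) = Mul(5163, Mul(2, Pow(Mul(I, Pow(7, Rational(1, 2))), 2), Pow(Add(-2, Mul(I, Pow(7, Rational(1, 2)))), -1), Add(5, Mul(I, Pow(7, Rational(1, 2)))))) = Mul(5163, Mul(2, -7, Pow(Add(-2, Mul(I, Pow(7, Rational(1, 2)))), -1), Add(5, Mul(I, Pow(7, Rational(1, 2)))))) = Mul(5163, Mul(-14, Pow(Add(-2, Mul(I, Pow(7, Rational(1, 2)))), -1), Add(5, Mul(I, Pow(7, Rational(1, 2)))))) = Mul(-72282, Pow(Add(-2, Mul(I, Pow(7, Rational(1, 2)))), -1), Add(5, Mul(I, Pow(7, Rational(1, 2)))))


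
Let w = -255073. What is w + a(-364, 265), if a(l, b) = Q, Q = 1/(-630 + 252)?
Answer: -96417595/378 ≈ -2.5507e+5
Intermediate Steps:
Q = -1/378 (Q = 1/(-378) = -1/378 ≈ -0.0026455)
a(l, b) = -1/378
w + a(-364, 265) = -255073 - 1/378 = -96417595/378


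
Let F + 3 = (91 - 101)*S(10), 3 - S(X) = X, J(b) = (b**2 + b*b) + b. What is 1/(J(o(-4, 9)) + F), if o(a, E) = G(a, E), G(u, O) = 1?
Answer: 1/70 ≈ 0.014286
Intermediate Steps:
o(a, E) = 1
J(b) = b + 2*b**2 (J(b) = (b**2 + b**2) + b = 2*b**2 + b = b + 2*b**2)
S(X) = 3 - X
F = 67 (F = -3 + (91 - 101)*(3 - 1*10) = -3 - 10*(3 - 10) = -3 - 10*(-7) = -3 + 70 = 67)
1/(J(o(-4, 9)) + F) = 1/(1*(1 + 2*1) + 67) = 1/(1*(1 + 2) + 67) = 1/(1*3 + 67) = 1/(3 + 67) = 1/70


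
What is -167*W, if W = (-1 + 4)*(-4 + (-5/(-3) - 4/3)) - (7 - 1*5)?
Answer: 2171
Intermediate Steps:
W = -13 (W = 3*(-4 + (-5*(-⅓) - 4*⅓)) - (7 - 5) = 3*(-4 + (5/3 - 4/3)) - 1*2 = 3*(-4 + ⅓) - 2 = 3*(-11/3) - 2 = -11 - 2 = -13)
-167*W = -167*(-13) = 2171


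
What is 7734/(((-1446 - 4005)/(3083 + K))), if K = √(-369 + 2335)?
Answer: -7947974/1817 - 2578*√1966/1817 ≈ -4437.1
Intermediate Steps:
K = √1966 ≈ 44.340
7734/(((-1446 - 4005)/(3083 + K))) = 7734/(((-1446 - 4005)/(3083 + √1966))) = 7734/((-5451/(3083 + √1966))) = 7734*(-3083/5451 - √1966/5451) = -7947974/1817 - 2578*√1966/1817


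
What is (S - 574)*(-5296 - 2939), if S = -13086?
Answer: 112490100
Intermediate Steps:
(S - 574)*(-5296 - 2939) = (-13086 - 574)*(-5296 - 2939) = -13660*(-8235) = 112490100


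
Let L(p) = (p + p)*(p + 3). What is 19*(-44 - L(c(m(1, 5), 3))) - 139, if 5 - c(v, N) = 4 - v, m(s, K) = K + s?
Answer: -3635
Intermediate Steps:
c(v, N) = 1 + v (c(v, N) = 5 - (4 - v) = 5 + (-4 + v) = 1 + v)
L(p) = 2*p*(3 + p) (L(p) = (2*p)*(3 + p) = 2*p*(3 + p))
19*(-44 - L(c(m(1, 5), 3))) - 139 = 19*(-44 - 2*(1 + (5 + 1))*(3 + (1 + (5 + 1)))) - 139 = 19*(-44 - 2*(1 + 6)*(3 + (1 + 6))) - 139 = 19*(-44 - 2*7*(3 + 7)) - 139 = 19*(-44 - 2*7*10) - 139 = 19*(-44 - 1*140) - 139 = 19*(-44 - 140) - 139 = 19*(-184) - 139 = -3496 - 139 = -3635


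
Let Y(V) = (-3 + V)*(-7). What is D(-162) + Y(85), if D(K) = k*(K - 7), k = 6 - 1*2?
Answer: -1250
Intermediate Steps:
k = 4 (k = 6 - 2 = 4)
D(K) = -28 + 4*K (D(K) = 4*(K - 7) = 4*(-7 + K) = -28 + 4*K)
Y(V) = 21 - 7*V
D(-162) + Y(85) = (-28 + 4*(-162)) + (21 - 7*85) = (-28 - 648) + (21 - 595) = -676 - 574 = -1250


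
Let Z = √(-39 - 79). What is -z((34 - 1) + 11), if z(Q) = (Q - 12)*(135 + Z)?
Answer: -4320 - 32*I*√118 ≈ -4320.0 - 347.61*I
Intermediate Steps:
Z = I*√118 (Z = √(-118) = I*√118 ≈ 10.863*I)
z(Q) = (-12 + Q)*(135 + I*√118) (z(Q) = (Q - 12)*(135 + I*√118) = (-12 + Q)*(135 + I*√118))
-z((34 - 1) + 11) = -(-1620 + 135*((34 - 1) + 11) - 12*I*√118 + I*((34 - 1) + 11)*√118) = -(-1620 + 135*(33 + 11) - 12*I*√118 + I*(33 + 11)*√118) = -(-1620 + 135*44 - 12*I*√118 + I*44*√118) = -(-1620 + 5940 - 12*I*√118 + 44*I*√118) = -(4320 + 32*I*√118) = -4320 - 32*I*√118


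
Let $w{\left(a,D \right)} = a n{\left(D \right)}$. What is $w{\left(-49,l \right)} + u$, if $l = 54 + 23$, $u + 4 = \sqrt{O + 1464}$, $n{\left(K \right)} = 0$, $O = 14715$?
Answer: $-4 + \sqrt{16179} \approx 123.2$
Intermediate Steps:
$u = -4 + \sqrt{16179}$ ($u = -4 + \sqrt{14715 + 1464} = -4 + \sqrt{16179} \approx 123.2$)
$l = 77$
$w{\left(a,D \right)} = 0$ ($w{\left(a,D \right)} = a 0 = 0$)
$w{\left(-49,l \right)} + u = 0 - \left(4 - \sqrt{16179}\right) = -4 + \sqrt{16179}$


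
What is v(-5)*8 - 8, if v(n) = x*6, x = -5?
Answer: -248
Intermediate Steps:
v(n) = -30 (v(n) = -5*6 = -30)
v(-5)*8 - 8 = -30*8 - 8 = -240 - 8 = -248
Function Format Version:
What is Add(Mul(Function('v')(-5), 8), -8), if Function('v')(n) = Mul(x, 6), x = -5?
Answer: -248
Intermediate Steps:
Function('v')(n) = -30 (Function('v')(n) = Mul(-5, 6) = -30)
Add(Mul(Function('v')(-5), 8), -8) = Add(Mul(-30, 8), -8) = Add(-240, -8) = -248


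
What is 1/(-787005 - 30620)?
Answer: -1/817625 ≈ -1.2231e-6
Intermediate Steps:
1/(-787005 - 30620) = 1/(-817625) = -1/817625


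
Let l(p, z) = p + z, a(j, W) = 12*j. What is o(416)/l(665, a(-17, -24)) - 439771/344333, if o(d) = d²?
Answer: 59386157217/158737513 ≈ 374.12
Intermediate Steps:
o(416)/l(665, a(-17, -24)) - 439771/344333 = 416²/(665 + 12*(-17)) - 439771/344333 = 173056/(665 - 204) - 439771*1/344333 = 173056/461 - 439771/344333 = 59386157217/158737513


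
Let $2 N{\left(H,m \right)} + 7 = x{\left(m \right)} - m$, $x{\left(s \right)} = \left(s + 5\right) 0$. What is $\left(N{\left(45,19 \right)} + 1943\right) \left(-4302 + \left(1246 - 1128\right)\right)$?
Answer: $-8075120$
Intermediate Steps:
$x{\left(s \right)} = 0$ ($x{\left(s \right)} = \left(5 + s\right) 0 = 0$)
$N{\left(H,m \right)} = - \frac{7}{2} - \frac{m}{2}$ ($N{\left(H,m \right)} = - \frac{7}{2} + \frac{0 - m}{2} = - \frac{7}{2} + \frac{\left(-1\right) m}{2} = - \frac{7}{2} - \frac{m}{2}$)
$\left(N{\left(45,19 \right)} + 1943\right) \left(-4302 + \left(1246 - 1128\right)\right) = \left(\left(- \frac{7}{2} - \frac{19}{2}\right) + 1943\right) \left(-4302 + \left(1246 - 1128\right)\right) = \left(-13 + 1943\right) \left(-4302 + 118\right) = 1930 \left(-4184\right) = -8075120$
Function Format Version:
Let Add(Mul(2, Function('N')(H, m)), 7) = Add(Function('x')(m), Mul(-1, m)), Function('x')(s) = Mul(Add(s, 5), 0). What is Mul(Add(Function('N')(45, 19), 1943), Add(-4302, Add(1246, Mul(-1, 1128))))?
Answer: -8075120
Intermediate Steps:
Function('x')(s) = 0 (Function('x')(s) = Mul(Add(5, s), 0) = 0)
Function('N')(H, m) = Add(Rational(-7, 2), Mul(Rational(-1, 2), m)) (Function('N')(H, m) = Add(Rational(-7, 2), Mul(Rational(1, 2), Add(0, Mul(-1, m)))) = Add(Rational(-7, 2), Mul(Rational(1, 2), Mul(-1, m))) = Add(Rational(-7, 2), Mul(Rational(-1, 2), m)))
Mul(Add(Function('N')(45, 19), 1943), Add(-4302, Add(1246, Mul(-1, 1128)))) = Mul(Add(Add(Rational(-7, 2), Mul(Rational(-1, 2), 19)), 1943), Add(-4302, Add(1246, Mul(-1, 1128)))) = Mul(Add(Add(Rational(-7, 2), Rational(-19, 2)), 1943), Add(-4302, Add(1246, -1128))) = Mul(Add(-13, 1943), Add(-4302, 118)) = Mul(1930, -4184) = -8075120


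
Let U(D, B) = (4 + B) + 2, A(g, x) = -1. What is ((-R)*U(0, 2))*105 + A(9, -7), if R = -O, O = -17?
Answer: -14281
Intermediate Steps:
U(D, B) = 6 + B
R = 17 (R = -1*(-17) = 17)
((-R)*U(0, 2))*105 + A(9, -7) = ((-1*17)*(6 + 2))*105 - 1 = -17*8*105 - 1 = -136*105 - 1 = -14280 - 1 = -14281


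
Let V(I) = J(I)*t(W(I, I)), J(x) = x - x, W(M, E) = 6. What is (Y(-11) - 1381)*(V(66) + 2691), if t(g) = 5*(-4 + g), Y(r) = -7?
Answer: -3735108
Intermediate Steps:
J(x) = 0
t(g) = -20 + 5*g
V(I) = 0 (V(I) = 0*(-20 + 5*6) = 0*(-20 + 30) = 0*10 = 0)
(Y(-11) - 1381)*(V(66) + 2691) = (-7 - 1381)*(0 + 2691) = -1388*2691 = -3735108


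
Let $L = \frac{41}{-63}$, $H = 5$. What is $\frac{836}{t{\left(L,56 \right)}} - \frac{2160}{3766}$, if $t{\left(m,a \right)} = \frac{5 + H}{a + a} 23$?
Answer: $\frac{88030328}{216545} \approx 406.52$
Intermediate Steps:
$L = - \frac{41}{63}$ ($L = 41 \left(- \frac{1}{63}\right) = - \frac{41}{63} \approx -0.65079$)
$t{\left(m,a \right)} = \frac{115}{a}$ ($t{\left(m,a \right)} = \frac{5 + 5}{a + a} 23 = \frac{10}{2 a} 23 = 10 \frac{1}{2 a} 23 = \frac{5}{a} 23 = \frac{115}{a}$)
$\frac{836}{t{\left(L,56 \right)}} - \frac{2160}{3766} = \frac{836}{115 \cdot \frac{1}{56}} - \frac{2160}{3766} = \frac{836}{115 \cdot \frac{1}{56}} - \frac{1080}{1883} = \frac{836}{\frac{115}{56}} - \frac{1080}{1883} = 836 \cdot \frac{56}{115} - \frac{1080}{1883} = \frac{46816}{115} - \frac{1080}{1883} = \frac{88030328}{216545}$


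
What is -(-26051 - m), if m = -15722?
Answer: 10329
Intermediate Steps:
-(-26051 - m) = -(-26051 - 1*(-15722)) = -(-26051 + 15722) = -1*(-10329) = 10329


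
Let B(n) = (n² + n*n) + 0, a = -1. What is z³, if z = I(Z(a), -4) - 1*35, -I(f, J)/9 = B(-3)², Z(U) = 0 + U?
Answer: -25698491351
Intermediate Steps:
Z(U) = U
B(n) = 2*n² (B(n) = (n² + n²) + 0 = 2*n² + 0 = 2*n²)
I(f, J) = -2916 (I(f, J) = -9*(2*(-3)²)² = -9*(2*9)² = -9*18² = -9*324 = -2916)
z = -2951 (z = -2916 - 1*35 = -2916 - 35 = -2951)
z³ = (-2951)³ = -25698491351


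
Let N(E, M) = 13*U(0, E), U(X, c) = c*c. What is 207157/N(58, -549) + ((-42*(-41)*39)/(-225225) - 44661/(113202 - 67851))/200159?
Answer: 172374275925881617/36389221870758900 ≈ 4.7370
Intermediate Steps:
U(X, c) = c²
N(E, M) = 13*E²
207157/N(58, -549) + ((-42*(-41)*39)/(-225225) - 44661/(113202 - 67851))/200159 = 207157/((13*58²)) + ((-42*(-41)*39)/(-225225) - 44661/(113202 - 67851))/200159 = 207157/((13*3364)) + ((1722*39)*(-1/225225) - 44661/45351)*(1/200159) = 207157/43732 + (67158*(-1/225225) - 44661*1/45351)*(1/200159) = 207157*(1/43732) + (-82/275 - 14887/15117)*(1/200159) = 207157/43732 - 5333519/4157175*1/200159 = 207157/43732 - 5333519/832095990825 = 172374275925881617/36389221870758900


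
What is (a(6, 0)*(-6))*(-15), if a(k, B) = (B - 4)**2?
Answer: 1440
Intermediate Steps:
a(k, B) = (-4 + B)**2
(a(6, 0)*(-6))*(-15) = ((-4 + 0)**2*(-6))*(-15) = ((-4)**2*(-6))*(-15) = (16*(-6))*(-15) = -96*(-15) = 1440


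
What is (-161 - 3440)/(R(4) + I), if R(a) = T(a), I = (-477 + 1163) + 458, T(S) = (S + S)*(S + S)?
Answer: -3601/1208 ≈ -2.9810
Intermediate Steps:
T(S) = 4*S**2 (T(S) = (2*S)*(2*S) = 4*S**2)
I = 1144 (I = 686 + 458 = 1144)
R(a) = 4*a**2
(-161 - 3440)/(R(4) + I) = (-161 - 3440)/(4*4**2 + 1144) = -3601/(4*16 + 1144) = -3601/(64 + 1144) = -3601/1208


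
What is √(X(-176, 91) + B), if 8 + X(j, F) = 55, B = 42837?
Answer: 2*√10721 ≈ 207.08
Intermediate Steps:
X(j, F) = 47 (X(j, F) = -8 + 55 = 47)
√(X(-176, 91) + B) = √(47 + 42837) = √42884 = 2*√10721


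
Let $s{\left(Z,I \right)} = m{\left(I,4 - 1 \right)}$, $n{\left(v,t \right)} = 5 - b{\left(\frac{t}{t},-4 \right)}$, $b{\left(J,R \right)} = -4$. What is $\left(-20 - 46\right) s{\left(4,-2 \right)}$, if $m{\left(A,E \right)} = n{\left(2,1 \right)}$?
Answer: $-594$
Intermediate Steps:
$n{\left(v,t \right)} = 9$ ($n{\left(v,t \right)} = 5 - -4 = 5 + 4 = 9$)
$m{\left(A,E \right)} = 9$
$s{\left(Z,I \right)} = 9$
$\left(-20 - 46\right) s{\left(4,-2 \right)} = \left(-20 - 46\right) 9 = \left(-66\right) 9 = -594$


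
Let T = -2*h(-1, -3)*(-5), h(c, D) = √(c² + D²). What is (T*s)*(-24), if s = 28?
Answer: -6720*√10 ≈ -21251.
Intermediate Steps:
h(c, D) = √(D² + c²)
T = 10*√10 (T = -2*√((-3)² + (-1)²)*(-5) = -2*√(9 + 1)*(-5) = -2*√10*(-5) = 10*√10 ≈ 31.623)
(T*s)*(-24) = ((10*√10)*28)*(-24) = (280*√10)*(-24) = -6720*√10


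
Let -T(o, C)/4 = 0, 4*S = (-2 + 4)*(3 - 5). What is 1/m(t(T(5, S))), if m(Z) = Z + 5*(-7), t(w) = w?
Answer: -1/35 ≈ -0.028571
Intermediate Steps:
S = -1 (S = ((-2 + 4)*(3 - 5))/4 = (2*(-2))/4 = (¼)*(-4) = -1)
T(o, C) = 0 (T(o, C) = -4*0 = 0)
m(Z) = -35 + Z (m(Z) = Z - 35 = -35 + Z)
1/m(t(T(5, S))) = 1/(-35 + 0) = 1/(-35) = -1/35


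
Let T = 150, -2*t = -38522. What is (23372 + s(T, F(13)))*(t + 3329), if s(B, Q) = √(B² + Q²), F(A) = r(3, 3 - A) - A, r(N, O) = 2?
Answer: 527973480 + 22590*√22621 ≈ 5.3137e+8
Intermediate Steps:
t = 19261 (t = -½*(-38522) = 19261)
F(A) = 2 - A
(23372 + s(T, F(13)))*(t + 3329) = (23372 + √(150² + (2 - 1*13)²))*(19261 + 3329) = (23372 + √(22500 + (2 - 13)²))*22590 = (23372 + √(22500 + (-11)²))*22590 = (23372 + √(22500 + 121))*22590 = (23372 + √22621)*22590 = 527973480 + 22590*√22621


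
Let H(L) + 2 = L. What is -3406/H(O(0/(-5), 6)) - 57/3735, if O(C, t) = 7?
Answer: -848113/1245 ≈ -681.21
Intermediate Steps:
H(L) = -2 + L
-3406/H(O(0/(-5), 6)) - 57/3735 = -3406/(-2 + 7) - 57/3735 = -3406/5 - 57*1/3735 = -3406*1/5 - 19/1245 = -3406/5 - 19/1245 = -848113/1245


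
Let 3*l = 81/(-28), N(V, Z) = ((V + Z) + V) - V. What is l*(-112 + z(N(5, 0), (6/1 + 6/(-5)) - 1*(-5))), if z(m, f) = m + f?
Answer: 6561/70 ≈ 93.729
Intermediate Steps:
N(V, Z) = V + Z (N(V, Z) = (Z + 2*V) - V = V + Z)
z(m, f) = f + m
l = -27/28 (l = (81/(-28))/3 = (81*(-1/28))/3 = (⅓)*(-81/28) = -27/28 ≈ -0.96429)
l*(-112 + z(N(5, 0), (6/1 + 6/(-5)) - 1*(-5))) = -27*(-112 + (((6/1 + 6/(-5)) - 1*(-5)) + (5 + 0)))/28 = -27*(-112 + (((6*1 + 6*(-⅕)) + 5) + 5))/28 = -27*(-112 + (((6 - 6/5) + 5) + 5))/28 = -27*(-112 + ((24/5 + 5) + 5))/28 = -27*(-112 + (49/5 + 5))/28 = -27*(-112 + 74/5)/28 = -27/28*(-486/5) = 6561/70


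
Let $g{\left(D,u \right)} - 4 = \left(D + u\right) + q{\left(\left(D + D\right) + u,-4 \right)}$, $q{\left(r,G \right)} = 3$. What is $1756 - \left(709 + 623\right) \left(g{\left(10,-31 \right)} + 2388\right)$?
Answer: $-3160412$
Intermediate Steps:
$g{\left(D,u \right)} = 7 + D + u$ ($g{\left(D,u \right)} = 4 + \left(\left(D + u\right) + 3\right) = 4 + \left(3 + D + u\right) = 7 + D + u$)
$1756 - \left(709 + 623\right) \left(g{\left(10,-31 \right)} + 2388\right) = 1756 - \left(709 + 623\right) \left(\left(7 + 10 - 31\right) + 2388\right) = 1756 - 1332 \left(-14 + 2388\right) = 1756 - 1332 \cdot 2374 = 1756 - 3162168 = -3160412$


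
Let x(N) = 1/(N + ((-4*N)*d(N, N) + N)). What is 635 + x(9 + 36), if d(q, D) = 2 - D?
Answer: 4972051/7830 ≈ 635.00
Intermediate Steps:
x(N) = 1/(2*N - 4*N*(2 - N)) (x(N) = 1/(N + ((-4*N)*(2 - N) + N)) = 1/(N + (-4*N*(2 - N) + N)) = 1/(N + (N - 4*N*(2 - N))) = 1/(2*N - 4*N*(2 - N)))
635 + x(9 + 36) = 635 + 1/(2*(9 + 36)*(-3 + 2*(9 + 36))) = 635 + (½)/(45*(-3 + 2*45)) = 635 + (½)*(1/45)/(-3 + 90) = 635 + (½)*(1/45)/87 = 635 + (½)*(1/45)*(1/87) = 635 + 1/7830 = 4972051/7830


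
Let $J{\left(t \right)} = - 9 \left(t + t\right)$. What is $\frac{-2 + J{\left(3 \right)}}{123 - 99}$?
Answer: $- \frac{7}{3} \approx -2.3333$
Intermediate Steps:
$J{\left(t \right)} = - 18 t$ ($J{\left(t \right)} = - 9 \cdot 2 t = - 18 t$)
$\frac{-2 + J{\left(3 \right)}}{123 - 99} = \frac{-2 - 54}{123 - 99} = \frac{-2 - 54}{24} = \left(-56\right) \frac{1}{24} = - \frac{7}{3}$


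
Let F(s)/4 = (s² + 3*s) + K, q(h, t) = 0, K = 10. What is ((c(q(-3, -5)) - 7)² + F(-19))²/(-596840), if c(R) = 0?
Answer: -340605/119368 ≈ -2.8534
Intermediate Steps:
F(s) = 40 + 4*s² + 12*s (F(s) = 4*((s² + 3*s) + 10) = 4*(10 + s² + 3*s) = 40 + 4*s² + 12*s)
((c(q(-3, -5)) - 7)² + F(-19))²/(-596840) = ((0 - 7)² + (40 + 4*(-19)² + 12*(-19)))²/(-596840) = ((-7)² + (40 + 4*361 - 228))²*(-1/596840) = (49 + (40 + 1444 - 228))²*(-1/596840) = (49 + 1256)²*(-1/596840) = 1305²*(-1/596840) = 1703025*(-1/596840) = -340605/119368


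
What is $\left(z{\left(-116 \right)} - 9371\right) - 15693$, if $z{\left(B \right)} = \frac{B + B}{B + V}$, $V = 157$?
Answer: $- \frac{1027856}{41} \approx -25070.0$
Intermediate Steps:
$z{\left(B \right)} = \frac{2 B}{157 + B}$ ($z{\left(B \right)} = \frac{B + B}{B + 157} = \frac{2 B}{157 + B}$)
$\left(z{\left(-116 \right)} - 9371\right) - 15693 = \left(2 \left(-116\right) \frac{1}{157 - 116} - 9371\right) - 15693 = \left(2 \left(-116\right) \frac{1}{41} - 9371\right) - 15693 = \left(- \frac{232}{41} - 9371\right) - 15693 = - \frac{384443}{41} - 15693 = - \frac{1027856}{41}$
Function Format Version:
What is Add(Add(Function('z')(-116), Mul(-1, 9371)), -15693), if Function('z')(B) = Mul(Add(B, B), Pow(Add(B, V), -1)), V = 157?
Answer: Rational(-1027856, 41) ≈ -25070.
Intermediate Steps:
Function('z')(B) = Mul(2, B, Pow(Add(157, B), -1)) (Function('z')(B) = Mul(Add(B, B), Pow(Add(B, 157), -1)) = Mul(Mul(2, B), Pow(Add(157, B), -1)) = Mul(2, B, Pow(Add(157, B), -1)))
Add(Add(Function('z')(-116), Mul(-1, 9371)), -15693) = Add(Add(Mul(2, -116, Pow(Add(157, -116), -1)), Mul(-1, 9371)), -15693) = Add(Add(Mul(2, -116, Pow(41, -1)), -9371), -15693) = Add(Add(Mul(2, -116, Rational(1, 41)), -9371), -15693) = Add(Add(Rational(-232, 41), -9371), -15693) = Add(Rational(-384443, 41), -15693) = Rational(-1027856, 41)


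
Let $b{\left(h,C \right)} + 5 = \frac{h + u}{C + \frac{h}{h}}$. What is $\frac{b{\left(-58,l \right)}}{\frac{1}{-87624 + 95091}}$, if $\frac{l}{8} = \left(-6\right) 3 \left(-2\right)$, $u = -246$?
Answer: $- \frac{13059783}{289} \approx -45190.0$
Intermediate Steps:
$l = 288$ ($l = 8 \left(-6\right) 3 \left(-2\right) = 8 \left(\left(-18\right) \left(-2\right)\right) = 8 \cdot 36 = 288$)
$b{\left(h,C \right)} = -5 + \frac{-246 + h}{1 + C}$ ($b{\left(h,C \right)} = -5 + \frac{h - 246}{C + \frac{h}{h}} = -5 + \frac{-246 + h}{C + 1} = -5 + \frac{-246 + h}{1 + C}$)
$\frac{b{\left(-58,l \right)}}{\frac{1}{-87624 + 95091}} = \frac{\frac{1}{1 + 288} \left(-251 - 58 - 1440\right)}{\frac{1}{-87624 + 95091}} = \frac{\frac{1}{289} \left(-251 - 58 - 1440\right)}{\frac{1}{7467}} = \frac{1}{289} \left(-1749\right) \frac{1}{\frac{1}{7467}} = \left(- \frac{1749}{289}\right) 7467 = - \frac{13059783}{289}$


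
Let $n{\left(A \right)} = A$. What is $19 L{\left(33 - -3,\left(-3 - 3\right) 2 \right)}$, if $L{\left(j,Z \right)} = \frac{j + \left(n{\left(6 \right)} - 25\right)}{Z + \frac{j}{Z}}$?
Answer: $- \frac{323}{15} \approx -21.533$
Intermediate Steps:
$L{\left(j,Z \right)} = \frac{-19 + j}{Z + \frac{j}{Z}}$ ($L{\left(j,Z \right)} = \frac{j + \left(6 - 25\right)}{Z + \frac{j}{Z}} = \frac{j - 19}{Z + \frac{j}{Z}} = \frac{-19 + j}{Z + \frac{j}{Z}}$)
$19 L{\left(33 - -3,\left(-3 - 3\right) 2 \right)} = 19 \frac{\left(-3 - 3\right) 2 \left(-19 + \left(33 - -3\right)\right)}{\left(33 - -3\right) + \left(\left(-3 - 3\right) 2\right)^{2}} = 19 \frac{\left(-6\right) 2 \left(-19 + \left(33 + 3\right)\right)}{\left(33 + 3\right) + \left(\left(-6\right) 2\right)^{2}} = 19 \left(- \frac{12 \left(-19 + 36\right)}{36 + \left(-12\right)^{2}}\right) = 19 \left(\left(-12\right) \frac{1}{36 + 144} \cdot 17\right) = 19 \left(\left(-12\right) \frac{1}{180} \cdot 17\right) = 19 \left(- \frac{17}{15}\right) = - \frac{323}{15}$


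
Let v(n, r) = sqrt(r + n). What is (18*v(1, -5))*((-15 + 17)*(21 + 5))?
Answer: 1872*I ≈ 1872.0*I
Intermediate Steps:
v(n, r) = sqrt(n + r)
(18*v(1, -5))*((-15 + 17)*(21 + 5)) = (18*sqrt(1 - 5))*((-15 + 17)*(21 + 5)) = (18*sqrt(-4))*(2*26) = (18*(2*I))*52 = (36*I)*52 = 1872*I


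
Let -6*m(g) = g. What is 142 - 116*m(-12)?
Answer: -90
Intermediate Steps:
m(g) = -g/6
142 - 116*m(-12) = 142 - (-58)*(-12)/3 = 142 - 116*2 = 142 - 232 = -90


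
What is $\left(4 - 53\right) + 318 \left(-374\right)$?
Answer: $-118981$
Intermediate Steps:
$\left(4 - 53\right) + 318 \left(-374\right) = \left(4 - 53\right) - 118932 = -49 - 118932 = -118981$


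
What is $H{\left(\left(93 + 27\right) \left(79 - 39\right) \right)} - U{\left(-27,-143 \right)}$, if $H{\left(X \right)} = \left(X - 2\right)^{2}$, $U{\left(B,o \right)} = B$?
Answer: $23020831$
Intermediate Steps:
$H{\left(X \right)} = \left(-2 + X\right)^{2}$
$H{\left(\left(93 + 27\right) \left(79 - 39\right) \right)} - U{\left(-27,-143 \right)} = \left(-2 + \left(93 + 27\right) \left(79 - 39\right)\right)^{2} - -27 = \left(-2 + 120 \cdot 40\right)^{2} + 27 = \left(-2 + 4800\right)^{2} + 27 = 4798^{2} + 27 = 23020804 + 27 = 23020831$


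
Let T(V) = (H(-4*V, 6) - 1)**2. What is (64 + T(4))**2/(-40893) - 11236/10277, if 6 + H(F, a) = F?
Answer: -94729547/9773427 ≈ -9.6926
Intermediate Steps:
H(F, a) = -6 + F
T(V) = (-7 - 4*V)**2 (T(V) = ((-6 - 4*V) - 1)**2 = (-7 - 4*V)**2)
(64 + T(4))**2/(-40893) - 11236/10277 = (64 + (7 + 4*4)**2)**2/(-40893) - 11236/10277 = (64 + (7 + 16)**2)**2*(-1/40893) - 11236*1/10277 = (64 + 23**2)**2*(-1/40893) - 11236/10277 = (64 + 529)**2*(-1/40893) - 11236/10277 = 593**2*(-1/40893) - 11236/10277 = 351649*(-1/40893) - 11236/10277 = -351649/40893 - 11236/10277 = -94729547/9773427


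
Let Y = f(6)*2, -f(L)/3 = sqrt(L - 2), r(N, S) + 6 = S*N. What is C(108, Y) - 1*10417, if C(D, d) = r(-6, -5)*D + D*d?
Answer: -9121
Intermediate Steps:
r(N, S) = -6 + N*S (r(N, S) = -6 + S*N = -6 + N*S)
f(L) = -3*sqrt(-2 + L) (f(L) = -3*sqrt(L - 2) = -3*sqrt(-2 + L))
Y = -12 (Y = -3*sqrt(-2 + 6)*2 = -3*sqrt(4)*2 = -3*2*2 = -6*2 = -12)
C(D, d) = 24*D + D*d (C(D, d) = (-6 - 6*(-5))*D + D*d = (-6 + 30)*D + D*d = 24*D + D*d)
C(108, Y) - 1*10417 = 108*(24 - 12) - 1*10417 = 108*12 - 10417 = 1296 - 10417 = -9121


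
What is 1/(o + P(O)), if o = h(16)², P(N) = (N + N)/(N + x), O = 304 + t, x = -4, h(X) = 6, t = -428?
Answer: 16/607 ≈ 0.026359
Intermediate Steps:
O = -124 (O = 304 - 428 = -124)
P(N) = 2*N/(-4 + N) (P(N) = (N + N)/(N - 4) = (2*N)/(-4 + N) = 2*N/(-4 + N))
o = 36 (o = 6² = 36)
1/(o + P(O)) = 1/(36 + 2*(-124)/(-4 - 124)) = 1/(36 + 2*(-124)/(-128)) = 1/(36 + 2*(-124)*(-1/128)) = 1/(36 + 31/16) = 1/(607/16) = 16/607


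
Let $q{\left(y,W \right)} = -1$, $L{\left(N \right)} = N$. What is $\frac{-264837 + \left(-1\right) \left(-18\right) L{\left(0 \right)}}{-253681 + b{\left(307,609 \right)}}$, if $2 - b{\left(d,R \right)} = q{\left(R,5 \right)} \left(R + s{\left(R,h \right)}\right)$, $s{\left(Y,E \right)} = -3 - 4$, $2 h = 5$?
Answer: $\frac{88279}{84359} \approx 1.0465$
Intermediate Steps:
$h = \frac{5}{2}$ ($h = \frac{1}{2} \cdot 5 = \frac{5}{2} \approx 2.5$)
$s{\left(Y,E \right)} = -7$ ($s{\left(Y,E \right)} = -3 - 4 = -7$)
$b{\left(d,R \right)} = -5 + R$ ($b{\left(d,R \right)} = 2 - - (R - 7) = 2 - - (-7 + R) = 2 - \left(7 - R\right) = 2 + \left(-7 + R\right) = -5 + R$)
$\frac{-264837 + \left(-1\right) \left(-18\right) L{\left(0 \right)}}{-253681 + b{\left(307,609 \right)}} = \frac{-264837 + \left(-1\right) \left(-18\right) 0}{-253681 + \left(-5 + 609\right)} = \frac{-264837 + 18 \cdot 0}{-253681 + 604} = \frac{-264837 + 0}{-253077} = \left(-264837\right) \left(- \frac{1}{253077}\right) = \frac{88279}{84359}$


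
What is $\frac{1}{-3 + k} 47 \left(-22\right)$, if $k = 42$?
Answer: $- \frac{1034}{39} \approx -26.513$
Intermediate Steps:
$\frac{1}{-3 + k} 47 \left(-22\right) = \frac{1}{-3 + 42} \cdot 47 \left(-22\right) = \frac{1}{39} \cdot 47 \left(-22\right) = \frac{47}{39} \left(-22\right) = - \frac{1034}{39}$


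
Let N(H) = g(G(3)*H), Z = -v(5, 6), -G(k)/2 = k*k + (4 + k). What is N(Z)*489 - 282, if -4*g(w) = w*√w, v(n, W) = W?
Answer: -282 - 187776*√3 ≈ -3.2552e+5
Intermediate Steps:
G(k) = -8 - 2*k - 2*k² (G(k) = -2*(k*k + (4 + k)) = -2*(k² + (4 + k)) = -2*(4 + k + k²) = -8 - 2*k - 2*k²)
Z = -6 (Z = -1*6 = -6)
g(w) = -w^(3/2)/4 (g(w) = -w*√w/4 = -w^(3/2)/4)
N(H) = -32*√2*(-H)^(3/2) (N(H) = -(H*(-8 - 2*3 - 2*3²))^(3/2)/4 = -(H*(-8 - 6 - 2*9))^(3/2)/4 = -(H*(-8 - 6 - 18))^(3/2)/4 = -128*√2*(-H)^(3/2)/4 = -32*√2*(-H)^(3/2))
N(Z)*489 - 282 = -32*√2*(-1*(-6))^(3/2)*489 - 282 = -32*√2*6^(3/2)*489 - 282 = -32*√2*6*√6*489 - 282 = -384*√3*489 - 282 = -187776*√3 - 282 = -282 - 187776*√3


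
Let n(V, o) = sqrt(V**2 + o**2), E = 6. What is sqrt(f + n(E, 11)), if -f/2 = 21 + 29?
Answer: sqrt(-100 + sqrt(157)) ≈ 9.3525*I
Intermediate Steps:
f = -100 (f = -2*(21 + 29) = -2*50 = -100)
sqrt(f + n(E, 11)) = sqrt(-100 + sqrt(6**2 + 11**2)) = sqrt(-100 + sqrt(36 + 121)) = sqrt(-100 + sqrt(157))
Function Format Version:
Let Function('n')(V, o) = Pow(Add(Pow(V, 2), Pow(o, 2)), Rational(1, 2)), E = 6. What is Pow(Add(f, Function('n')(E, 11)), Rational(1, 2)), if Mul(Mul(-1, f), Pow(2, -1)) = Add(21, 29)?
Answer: Pow(Add(-100, Pow(157, Rational(1, 2))), Rational(1, 2)) ≈ Mul(9.3525, I)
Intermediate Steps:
f = -100 (f = Mul(-2, Add(21, 29)) = Mul(-2, 50) = -100)
Pow(Add(f, Function('n')(E, 11)), Rational(1, 2)) = Pow(Add(-100, Pow(Add(Pow(6, 2), Pow(11, 2)), Rational(1, 2))), Rational(1, 2)) = Pow(Add(-100, Pow(Add(36, 121), Rational(1, 2))), Rational(1, 2)) = Pow(Add(-100, Pow(157, Rational(1, 2))), Rational(1, 2))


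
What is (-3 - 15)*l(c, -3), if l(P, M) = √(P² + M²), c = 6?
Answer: -54*√5 ≈ -120.75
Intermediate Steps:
l(P, M) = √(M² + P²)
(-3 - 15)*l(c, -3) = (-3 - 15)*√((-3)² + 6²) = -18*√(9 + 36) = -54*√5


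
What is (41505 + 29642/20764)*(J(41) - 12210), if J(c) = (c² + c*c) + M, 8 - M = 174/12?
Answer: -7631157516279/20764 ≈ -3.6752e+8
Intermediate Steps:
M = -13/2 (M = 8 - 174/12 = 8 - 1*29/2 = 8 - 29/2 = -13/2 ≈ -6.5000)
J(c) = -13/2 + 2*c² (J(c) = (c² + c*c) - 13/2 = (c² + c²) - 13/2 = 2*c² - 13/2 = -13/2 + 2*c²)
(41505 + 29642/20764)*(J(41) - 12210) = (41505 + 29642/20764)*((-13/2 + 2*41²) - 12210) = (41505 + 29642*(1/20764))*((-13/2 + 2*1681) - 12210) = (41505 + 14821/10382)*((-13/2 + 3362) - 12210) = 430919731*(6711/2 - 12210)/10382 = (430919731/10382)*(-17709/2) = -7631157516279/20764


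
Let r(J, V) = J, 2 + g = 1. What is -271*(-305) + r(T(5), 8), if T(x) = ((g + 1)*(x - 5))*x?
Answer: 82655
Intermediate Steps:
g = -1 (g = -2 + 1 = -1)
T(x) = 0 (T(x) = ((-1 + 1)*(x - 5))*x = (0*(-5 + x))*x = 0*x = 0)
-271*(-305) + r(T(5), 8) = -271*(-305) + 0 = 82655 + 0 = 82655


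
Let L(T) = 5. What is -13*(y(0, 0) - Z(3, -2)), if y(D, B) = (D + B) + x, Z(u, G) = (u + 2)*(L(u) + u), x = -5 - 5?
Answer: 650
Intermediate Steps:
x = -10
Z(u, G) = (2 + u)*(5 + u) (Z(u, G) = (u + 2)*(5 + u) = (2 + u)*(5 + u))
y(D, B) = -10 + B + D (y(D, B) = (D + B) - 10 = (B + D) - 10 = -10 + B + D)
-13*(y(0, 0) - Z(3, -2)) = -13*((-10 + 0 + 0) - (10 + 3² + 7*3)) = -13*(-10 - (10 + 9 + 21)) = -13*(-10 - 1*40) = -13*(-10 - 40) = -13*(-50) = 650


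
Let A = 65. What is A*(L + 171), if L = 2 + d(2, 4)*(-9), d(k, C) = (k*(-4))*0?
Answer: 11245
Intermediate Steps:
d(k, C) = 0 (d(k, C) = -4*k*0 = 0)
L = 2 (L = 2 + 0*(-9) = 2 + 0 = 2)
A*(L + 171) = 65*(2 + 171) = 65*173 = 11245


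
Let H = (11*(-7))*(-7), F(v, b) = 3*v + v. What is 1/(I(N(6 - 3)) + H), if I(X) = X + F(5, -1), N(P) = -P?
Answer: 1/556 ≈ 0.0017986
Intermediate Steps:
F(v, b) = 4*v
H = 539 (H = -77*(-7) = 539)
I(X) = 20 + X (I(X) = X + 4*5 = X + 20 = 20 + X)
1/(I(N(6 - 3)) + H) = 1/((20 - (6 - 3)) + 539) = 1/((20 - 1*3) + 539) = 1/((20 - 3) + 539) = 1/(17 + 539) = 1/556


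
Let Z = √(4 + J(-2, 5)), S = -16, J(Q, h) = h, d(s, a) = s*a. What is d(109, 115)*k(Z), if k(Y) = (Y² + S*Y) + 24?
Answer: -188025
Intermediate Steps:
d(s, a) = a*s
Z = 3 (Z = √(4 + 5) = √9 = 3)
k(Y) = 24 + Y² - 16*Y (k(Y) = (Y² - 16*Y) + 24 = 24 + Y² - 16*Y)
d(109, 115)*k(Z) = (115*109)*(24 + 3² - 16*3) = 12535*(24 + 9 - 48) = 12535*(-15) = -188025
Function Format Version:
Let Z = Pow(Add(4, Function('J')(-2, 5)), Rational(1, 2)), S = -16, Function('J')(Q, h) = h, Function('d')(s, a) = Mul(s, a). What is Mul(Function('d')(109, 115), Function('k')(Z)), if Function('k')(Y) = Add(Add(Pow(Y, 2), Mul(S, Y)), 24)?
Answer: -188025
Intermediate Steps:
Function('d')(s, a) = Mul(a, s)
Z = 3 (Z = Pow(Add(4, 5), Rational(1, 2)) = Pow(9, Rational(1, 2)) = 3)
Function('k')(Y) = Add(24, Pow(Y, 2), Mul(-16, Y)) (Function('k')(Y) = Add(Add(Pow(Y, 2), Mul(-16, Y)), 24) = Add(24, Pow(Y, 2), Mul(-16, Y)))
Mul(Function('d')(109, 115), Function('k')(Z)) = Mul(Mul(115, 109), Add(24, Pow(3, 2), Mul(-16, 3))) = Mul(12535, Add(24, 9, -48)) = Mul(12535, -15) = -188025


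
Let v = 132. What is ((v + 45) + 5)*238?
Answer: 43316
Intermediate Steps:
((v + 45) + 5)*238 = ((132 + 45) + 5)*238 = (177 + 5)*238 = 182*238 = 43316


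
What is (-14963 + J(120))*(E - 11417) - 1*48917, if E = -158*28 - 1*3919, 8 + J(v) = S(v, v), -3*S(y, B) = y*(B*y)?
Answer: 11677538043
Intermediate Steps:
S(y, B) = -B*y²/3 (S(y, B) = -y*B*y/3 = -B*y²/3)
J(v) = -8 - v³/3 (J(v) = -8 - v*v²/3 = -8 - v³/3)
E = -8343 (E = -4424 - 3919 = -8343)
(-14963 + J(120))*(E - 11417) - 1*48917 = (-14963 + (-8 - ⅓*120³))*(-8343 - 11417) - 1*48917 = (-14963 + (-8 - ⅓*1728000))*(-19760) - 48917 = (-14963 + (-8 - 576000))*(-19760) - 48917 = (-14963 - 576008)*(-19760) - 48917 = -590971*(-19760) - 48917 = 11677586960 - 48917 = 11677538043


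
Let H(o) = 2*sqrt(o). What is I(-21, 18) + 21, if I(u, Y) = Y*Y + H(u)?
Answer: 345 + 2*I*sqrt(21) ≈ 345.0 + 9.1651*I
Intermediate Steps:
I(u, Y) = Y**2 + 2*sqrt(u) (I(u, Y) = Y*Y + 2*sqrt(u) = Y**2 + 2*sqrt(u))
I(-21, 18) + 21 = (18**2 + 2*sqrt(-21)) + 21 = (324 + 2*(I*sqrt(21))) + 21 = (324 + 2*I*sqrt(21)) + 21 = 345 + 2*I*sqrt(21)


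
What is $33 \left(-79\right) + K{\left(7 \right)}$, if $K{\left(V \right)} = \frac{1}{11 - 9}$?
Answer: $- \frac{5213}{2} \approx -2606.5$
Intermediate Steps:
$K{\left(V \right)} = \frac{1}{2}$
$33 \left(-79\right) + K{\left(7 \right)} = 33 \left(-79\right) + \frac{1}{2} = -2607 + \frac{1}{2} = - \frac{5213}{2}$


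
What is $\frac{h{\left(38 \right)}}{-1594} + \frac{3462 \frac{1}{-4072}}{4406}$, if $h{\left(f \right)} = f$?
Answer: $- \frac{171821311}{7149580952} \approx -0.024032$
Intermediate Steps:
$\frac{h{\left(38 \right)}}{-1594} + \frac{3462 \frac{1}{-4072}}{4406} = \frac{38}{-1594} + \frac{3462 \frac{1}{-4072}}{4406} = 38 \left(- \frac{1}{1594}\right) + 3462 \left(- \frac{1}{4072}\right) \frac{1}{4406} = - \frac{19}{797} - \frac{1731}{8970616} = - \frac{171821311}{7149580952}$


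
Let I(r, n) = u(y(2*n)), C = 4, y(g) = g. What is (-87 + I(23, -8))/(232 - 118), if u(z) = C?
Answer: -83/114 ≈ -0.72807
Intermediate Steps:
u(z) = 4
I(r, n) = 4
(-87 + I(23, -8))/(232 - 118) = (-87 + 4)/(232 - 118) = -83/114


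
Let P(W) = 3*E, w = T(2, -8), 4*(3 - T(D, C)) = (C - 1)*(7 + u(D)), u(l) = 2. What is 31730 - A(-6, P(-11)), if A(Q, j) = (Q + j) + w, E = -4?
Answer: 126899/4 ≈ 31725.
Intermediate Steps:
T(D, C) = 21/4 - 9*C/4 (T(D, C) = 3 - (C - 1)*(7 + 2)/4 = 3 - (-1 + C)*9/4 = 3 - (-9 + 9*C)/4 = 3 + (9/4 - 9*C/4) = 21/4 - 9*C/4)
w = 93/4 (w = 21/4 - 9/4*(-8) = 21/4 + 18 = 93/4 ≈ 23.250)
P(W) = -12 (P(W) = 3*(-4) = -12)
A(Q, j) = 93/4 + Q + j (A(Q, j) = (Q + j) + 93/4 = 93/4 + Q + j)
31730 - A(-6, P(-11)) = 31730 - (93/4 - 6 - 12) = 31730 - 1*21/4 = 31730 - 21/4 = 126899/4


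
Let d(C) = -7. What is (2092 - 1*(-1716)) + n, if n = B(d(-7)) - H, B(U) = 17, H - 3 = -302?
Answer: 4124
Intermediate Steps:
H = -299 (H = 3 - 302 = -299)
n = 316 (n = 17 - 1*(-299) = 17 + 299 = 316)
(2092 - 1*(-1716)) + n = (2092 - 1*(-1716)) + 316 = (2092 + 1716) + 316 = 3808 + 316 = 4124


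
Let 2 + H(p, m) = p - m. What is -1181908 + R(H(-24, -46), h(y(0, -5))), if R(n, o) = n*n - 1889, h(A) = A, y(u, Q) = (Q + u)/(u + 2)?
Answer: -1183397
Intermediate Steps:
y(u, Q) = (Q + u)/(2 + u)
H(p, m) = -2 + p - m (H(p, m) = -2 + (p - m) = -2 + p - m)
R(n, o) = -1889 + n² (R(n, o) = n² - 1889 = -1889 + n²)
-1181908 + R(H(-24, -46), h(y(0, -5))) = -1181908 + (-1889 + (-2 - 24 - 1*(-46))²) = -1181908 + (-1889 + (-2 - 24 + 46)²) = -1181908 + (-1889 + 20²) = -1181908 + (-1889 + 400) = -1181908 - 1489 = -1183397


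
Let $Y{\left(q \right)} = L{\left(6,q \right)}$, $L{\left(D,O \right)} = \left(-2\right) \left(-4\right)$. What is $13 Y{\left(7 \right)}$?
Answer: $104$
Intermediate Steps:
$L{\left(D,O \right)} = 8$
$Y{\left(q \right)} = 8$
$13 Y{\left(7 \right)} = 13 \cdot 8 = 104$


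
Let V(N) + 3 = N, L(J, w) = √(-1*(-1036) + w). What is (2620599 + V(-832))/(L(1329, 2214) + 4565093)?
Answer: 919958946004/1603082622723 - 13098820*√130/20840074095399 ≈ 0.57386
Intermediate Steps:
L(J, w) = √(1036 + w)
V(N) = -3 + N
(2620599 + V(-832))/(L(1329, 2214) + 4565093) = (2620599 + (-3 - 832))/(√(1036 + 2214) + 4565093) = (2620599 - 835)/(√3250 + 4565093) = 2619764/(5*√130 + 4565093) = 2619764/(4565093 + 5*√130)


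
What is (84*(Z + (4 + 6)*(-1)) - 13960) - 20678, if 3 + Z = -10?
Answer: -36570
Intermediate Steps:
Z = -13 (Z = -3 - 10 = -13)
(84*(Z + (4 + 6)*(-1)) - 13960) - 20678 = (84*(-13 + (4 + 6)*(-1)) - 13960) - 20678 = (84*(-13 + 10*(-1)) - 13960) - 20678 = (84*(-13 - 10) - 13960) - 20678 = (84*(-23) - 13960) - 20678 = (-1932 - 13960) - 20678 = -15892 - 20678 = -36570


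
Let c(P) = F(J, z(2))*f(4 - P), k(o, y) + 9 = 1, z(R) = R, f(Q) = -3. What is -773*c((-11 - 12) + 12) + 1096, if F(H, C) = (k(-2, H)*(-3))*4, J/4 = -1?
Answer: 223720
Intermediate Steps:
k(o, y) = -8 (k(o, y) = -9 + 1 = -8)
J = -4 (J = 4*(-1) = -4)
F(H, C) = 96 (F(H, C) = -8*(-3)*4 = 24*4 = 96)
c(P) = -288 (c(P) = 96*(-3) = -288)
-773*c((-11 - 12) + 12) + 1096 = -773*(-288) + 1096 = 222624 + 1096 = 223720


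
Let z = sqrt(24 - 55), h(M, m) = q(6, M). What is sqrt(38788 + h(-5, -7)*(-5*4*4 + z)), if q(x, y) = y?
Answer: sqrt(39188 - 5*I*sqrt(31)) ≈ 197.96 - 0.0703*I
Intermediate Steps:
h(M, m) = M
z = I*sqrt(31) (z = sqrt(-31) = I*sqrt(31) ≈ 5.5678*I)
sqrt(38788 + h(-5, -7)*(-5*4*4 + z)) = sqrt(38788 - 5*(-5*4*4 + I*sqrt(31))) = sqrt(38788 - 5*(-20*4 + I*sqrt(31))) = sqrt(38788 - 5*(-80 + I*sqrt(31))) = sqrt(38788 + (400 - 5*I*sqrt(31))) = sqrt(39188 - 5*I*sqrt(31))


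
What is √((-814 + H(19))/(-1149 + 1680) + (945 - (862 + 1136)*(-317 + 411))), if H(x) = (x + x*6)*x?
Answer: 2*I*√1463563794/177 ≈ 432.28*I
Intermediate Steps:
H(x) = 7*x² (H(x) = (x + 6*x)*x = (7*x)*x = 7*x²)
√((-814 + H(19))/(-1149 + 1680) + (945 - (862 + 1136)*(-317 + 411))) = √((-814 + 7*19²)/(-1149 + 1680) + (945 - (862 + 1136)*(-317 + 411))) = √((-814 + 7*361)/531 + (945 - 1998*94)) = √((-814 + 2527)*(1/531) + (945 - 1*187812)) = √(1713*(1/531) + (945 - 187812)) = √(571/177 - 186867) = √(-33074888/177) = 2*I*√1463563794/177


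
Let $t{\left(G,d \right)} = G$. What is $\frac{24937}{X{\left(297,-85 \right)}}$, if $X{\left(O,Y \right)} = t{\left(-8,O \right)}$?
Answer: $- \frac{24937}{8} \approx -3117.1$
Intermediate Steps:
$X{\left(O,Y \right)} = -8$
$\frac{24937}{X{\left(297,-85 \right)}} = \frac{24937}{-8} = 24937 \left(- \frac{1}{8}\right) = - \frac{24937}{8}$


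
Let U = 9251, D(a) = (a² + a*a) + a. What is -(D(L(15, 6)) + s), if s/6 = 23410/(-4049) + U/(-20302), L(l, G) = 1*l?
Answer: -17573969178/41101399 ≈ -427.58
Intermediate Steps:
L(l, G) = l
D(a) = a + 2*a² (D(a) = (a² + a²) + a = 2*a² + a = a + 2*a²)
s = -1538181357/41101399 (s = 6*(23410/(-4049) + 9251/(-20302)) = 6*(23410*(-1/4049) + 9251*(-1/20302)) = 6*(-23410/4049 - 9251/20302) = 6*(-512727119/82202798) = -1538181357/41101399 ≈ -37.424)
-(D(L(15, 6)) + s) = -(15*(1 + 2*15) - 1538181357/41101399) = -(15*(1 + 30) - 1538181357/41101399) = -(15*31 - 1538181357/41101399) = -(465 - 1538181357/41101399) = -1*17573969178/41101399 = -17573969178/41101399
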